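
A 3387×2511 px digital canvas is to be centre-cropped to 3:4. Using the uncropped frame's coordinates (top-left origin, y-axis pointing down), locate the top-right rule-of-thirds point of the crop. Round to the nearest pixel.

3387/2511 > 3/4, so the 3:4 crop keeps the full height 2511 and trims width to 2511 × 3/4 = 1883.25 px.
Left offset = (3387 − 1883.25)/2 = 751.88 px; top offset = 0.
Top-right is two-thirds across and one-third down within the crop:
x = 751.88 + 2 × 1883.25/3 ≈ 2007; y = 0.00 + 1 × 2511.00/3 ≈ 837.

(2007, 837)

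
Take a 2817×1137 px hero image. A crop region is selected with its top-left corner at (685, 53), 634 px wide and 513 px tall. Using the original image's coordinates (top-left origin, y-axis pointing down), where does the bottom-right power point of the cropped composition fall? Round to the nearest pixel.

One third of the crop width 634 is 211.33 px.
One third of the crop height 513 is 171.00 px.
The bottom-right point is two-thirds across and two-thirds down within the crop:
x = 685 + 2 × 211.33 ≈ 1108; y = 53 + 2 × 171.00 ≈ 395.

(1108, 395)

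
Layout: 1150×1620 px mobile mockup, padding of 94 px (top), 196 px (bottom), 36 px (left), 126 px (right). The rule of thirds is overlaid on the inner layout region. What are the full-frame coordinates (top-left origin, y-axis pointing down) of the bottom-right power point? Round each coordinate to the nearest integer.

Content width = 1150 − 36 − 126 = 988 px; content height = 1620 − 94 − 196 = 1330 px.
Bottom-right is two-thirds across and two-thirds down within the inner layout region.
x = 36 + 2 × 988/3 = 36 + 658.67 ≈ 695
y = 94 + 2 × 1330/3 = 94 + 886.67 ≈ 981

x = 695 px, y = 981 px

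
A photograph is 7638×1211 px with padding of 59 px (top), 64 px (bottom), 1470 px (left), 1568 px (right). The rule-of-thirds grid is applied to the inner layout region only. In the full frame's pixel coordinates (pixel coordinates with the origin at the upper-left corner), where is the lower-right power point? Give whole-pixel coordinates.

Content width = 7638 − 1470 − 1568 = 4600 px; content height = 1211 − 59 − 64 = 1088 px.
Lower-right is two-thirds across and two-thirds down within the inner layout region.
x = 1470 + 2 × 4600/3 = 1470 + 3066.67 ≈ 4537
y = 59 + 2 × 1088/3 = 59 + 725.33 ≈ 784

x = 4537 px, y = 784 px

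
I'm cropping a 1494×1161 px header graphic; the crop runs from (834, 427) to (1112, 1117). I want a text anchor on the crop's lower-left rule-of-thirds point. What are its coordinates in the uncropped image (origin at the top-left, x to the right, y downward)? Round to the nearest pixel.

x = 927 px, y = 887 px

Crop width = 1112 − 834 = 278 px; one third is 92.67 px.
Crop height = 1117 − 427 = 690 px; one third is 230.00 px.
The lower-left point is one-third across and two-thirds down within the crop:
x = 834 + 1 × 92.67 ≈ 927; y = 427 + 2 × 230.00 ≈ 887.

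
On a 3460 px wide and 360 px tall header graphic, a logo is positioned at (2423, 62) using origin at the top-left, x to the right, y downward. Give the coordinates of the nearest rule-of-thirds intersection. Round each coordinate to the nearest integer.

Third lines: x ∈ {1153, 2307}, y ∈ {120, 240}.
2423 is closer to x = 2307; 62 is closer to y = 120.
So the nearest intersection is the upper-right power point.

(2307, 120)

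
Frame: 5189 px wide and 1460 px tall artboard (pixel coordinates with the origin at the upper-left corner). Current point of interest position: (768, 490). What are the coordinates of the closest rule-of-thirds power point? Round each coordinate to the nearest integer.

Third lines: x ∈ {1730, 3459}, y ∈ {487, 973}.
768 is closer to x = 1730; 490 is closer to y = 487.
So the nearest intersection is the upper-left power point.

x = 1730 px, y = 487 px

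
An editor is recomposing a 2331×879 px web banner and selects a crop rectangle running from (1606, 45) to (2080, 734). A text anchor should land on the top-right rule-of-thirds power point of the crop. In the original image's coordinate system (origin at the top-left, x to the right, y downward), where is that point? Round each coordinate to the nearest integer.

Crop width = 2080 − 1606 = 474 px; one third is 158.00 px.
Crop height = 734 − 45 = 689 px; one third is 229.67 px.
The top-right point is two-thirds across and one-third down within the crop:
x = 1606 + 2 × 158.00 ≈ 1922; y = 45 + 1 × 229.67 ≈ 275.

(1922, 275)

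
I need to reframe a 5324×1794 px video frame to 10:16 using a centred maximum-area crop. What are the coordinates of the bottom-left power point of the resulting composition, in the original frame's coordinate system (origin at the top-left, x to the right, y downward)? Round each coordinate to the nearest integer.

5324/1794 > 10/16, so the 10:16 crop keeps the full height 1794 and trims width to 1794 × 10/16 = 1121.25 px.
Left offset = (5324 − 1121.25)/2 = 2101.38 px; top offset = 0.
Bottom-left is one-third across and two-thirds down within the crop:
x = 2101.38 + 1 × 1121.25/3 ≈ 2475; y = 0.00 + 2 × 1794.00/3 ≈ 1196.

x = 2475 px, y = 1196 px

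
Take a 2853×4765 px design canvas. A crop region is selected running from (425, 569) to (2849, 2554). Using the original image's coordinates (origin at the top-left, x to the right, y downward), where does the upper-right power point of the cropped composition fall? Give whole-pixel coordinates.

Crop width = 2849 − 425 = 2424 px; one third is 808.00 px.
Crop height = 2554 − 569 = 1985 px; one third is 661.67 px.
The upper-right point is two-thirds across and one-third down within the crop:
x = 425 + 2 × 808.00 ≈ 2041; y = 569 + 1 × 661.67 ≈ 1231.

x = 2041 px, y = 1231 px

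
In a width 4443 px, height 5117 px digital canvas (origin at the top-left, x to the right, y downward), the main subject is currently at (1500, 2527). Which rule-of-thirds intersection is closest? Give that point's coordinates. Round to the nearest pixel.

(1481, 1706)

Third lines: x ∈ {1481, 2962}, y ∈ {1706, 3411}.
1500 is closer to x = 1481; 2527 is closer to y = 1706.
So the nearest intersection is the upper-left power point.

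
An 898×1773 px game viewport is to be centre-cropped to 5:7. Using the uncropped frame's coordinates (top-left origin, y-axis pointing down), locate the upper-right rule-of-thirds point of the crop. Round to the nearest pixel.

x = 599 px, y = 677 px

898/1773 < 5/7, so the 5:7 crop keeps the full width 898 and trims height to 898 × 7/5 = 1257.20 px.
Top offset = (1773 − 1257.20)/2 = 257.90 px; left offset = 0.
Upper-right is two-thirds across and one-third down within the crop:
x = 0.00 + 2 × 898.00/3 ≈ 599; y = 257.90 + 1 × 1257.20/3 ≈ 677.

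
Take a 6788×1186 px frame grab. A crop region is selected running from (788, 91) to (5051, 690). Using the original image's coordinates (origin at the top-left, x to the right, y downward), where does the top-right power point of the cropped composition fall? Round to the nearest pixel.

Crop width = 5051 − 788 = 4263 px; one third is 1421.00 px.
Crop height = 690 − 91 = 599 px; one third is 199.67 px.
The top-right point is two-thirds across and one-third down within the crop:
x = 788 + 2 × 1421.00 ≈ 3630; y = 91 + 1 × 199.67 ≈ 291.

x = 3630 px, y = 291 px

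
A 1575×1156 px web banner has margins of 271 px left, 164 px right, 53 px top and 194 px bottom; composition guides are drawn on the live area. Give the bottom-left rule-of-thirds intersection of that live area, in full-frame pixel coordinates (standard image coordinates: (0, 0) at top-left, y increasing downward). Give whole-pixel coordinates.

(651, 659)

Content width = 1575 − 271 − 164 = 1140 px; content height = 1156 − 53 − 194 = 909 px.
Bottom-left is one-third across and two-thirds down within the live area.
x = 271 + 1 × 1140/3 = 271 + 380.00 ≈ 651
y = 53 + 2 × 909/3 = 53 + 606.00 ≈ 659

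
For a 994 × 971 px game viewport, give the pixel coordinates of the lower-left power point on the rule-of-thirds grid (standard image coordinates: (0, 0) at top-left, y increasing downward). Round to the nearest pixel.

(331, 647)

The lower-left point sits one-third of the way across and two-thirds of the way down.
x = 1 × 994/3 ≈ 331; y = 2 × 971/3 ≈ 647.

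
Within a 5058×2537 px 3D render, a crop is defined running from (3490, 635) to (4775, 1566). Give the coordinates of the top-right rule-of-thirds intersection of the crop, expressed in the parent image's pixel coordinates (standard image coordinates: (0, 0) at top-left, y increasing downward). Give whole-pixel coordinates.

x = 4347 px, y = 945 px

Crop width = 4775 − 3490 = 1285 px; one third is 428.33 px.
Crop height = 1566 − 635 = 931 px; one third is 310.33 px.
The top-right point is two-thirds across and one-third down within the crop:
x = 3490 + 2 × 428.33 ≈ 4347; y = 635 + 1 × 310.33 ≈ 945.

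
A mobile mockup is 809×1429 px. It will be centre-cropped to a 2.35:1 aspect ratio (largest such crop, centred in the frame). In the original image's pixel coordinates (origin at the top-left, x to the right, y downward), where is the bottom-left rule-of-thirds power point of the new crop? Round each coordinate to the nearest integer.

809/1429 < 2.35/1, so the 2.35:1 crop keeps the full width 809 and trims height to 809 × 1/2.35 = 344.26 px.
Top offset = (1429 − 344.26)/2 = 542.37 px; left offset = 0.
Bottom-left is one-third across and two-thirds down within the crop:
x = 0.00 + 1 × 809.00/3 ≈ 270; y = 542.37 + 2 × 344.26/3 ≈ 772.

x = 270 px, y = 772 px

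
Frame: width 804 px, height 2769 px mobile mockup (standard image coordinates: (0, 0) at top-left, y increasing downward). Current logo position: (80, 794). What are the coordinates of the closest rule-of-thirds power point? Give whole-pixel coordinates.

(268, 923)

Third lines: x ∈ {268, 536}, y ∈ {923, 1846}.
80 is closer to x = 268; 794 is closer to y = 923.
So the nearest intersection is the upper-left power point.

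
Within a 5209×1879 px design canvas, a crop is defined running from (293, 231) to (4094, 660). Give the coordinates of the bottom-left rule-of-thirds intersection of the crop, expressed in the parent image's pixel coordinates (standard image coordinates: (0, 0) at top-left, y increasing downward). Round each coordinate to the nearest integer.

Crop width = 4094 − 293 = 3801 px; one third is 1267.00 px.
Crop height = 660 − 231 = 429 px; one third is 143.00 px.
The bottom-left point is one-third across and two-thirds down within the crop:
x = 293 + 1 × 1267.00 ≈ 1560; y = 231 + 2 × 143.00 ≈ 517.

(1560, 517)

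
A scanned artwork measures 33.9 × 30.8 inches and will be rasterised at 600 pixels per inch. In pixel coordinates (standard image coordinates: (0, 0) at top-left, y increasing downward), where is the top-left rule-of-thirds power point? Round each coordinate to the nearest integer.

x = 6780 px, y = 6160 px

In pixels the canvas is 33.9 × 600 = 20340 wide and 30.8 × 600 = 18480 tall.
The top-left point is one-third across and one-third down:
x = 1 × 20340/3 ≈ 6780; y = 1 × 18480/3 ≈ 6160.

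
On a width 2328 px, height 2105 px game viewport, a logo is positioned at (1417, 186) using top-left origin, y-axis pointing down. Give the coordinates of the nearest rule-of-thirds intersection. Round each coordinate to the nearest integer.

(1552, 702)

Third lines: x ∈ {776, 1552}, y ∈ {702, 1403}.
1417 is closer to x = 1552; 186 is closer to y = 702.
So the nearest intersection is the upper-right power point.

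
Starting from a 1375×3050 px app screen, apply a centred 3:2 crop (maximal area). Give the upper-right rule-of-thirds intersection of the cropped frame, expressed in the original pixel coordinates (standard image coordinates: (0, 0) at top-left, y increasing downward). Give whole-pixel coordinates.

(917, 1372)

1375/3050 < 3/2, so the 3:2 crop keeps the full width 1375 and trims height to 1375 × 2/3 = 916.67 px.
Top offset = (3050 − 916.67)/2 = 1066.67 px; left offset = 0.
Upper-right is two-thirds across and one-third down within the crop:
x = 0.00 + 2 × 1375.00/3 ≈ 917; y = 1066.67 + 1 × 916.67/3 ≈ 1372.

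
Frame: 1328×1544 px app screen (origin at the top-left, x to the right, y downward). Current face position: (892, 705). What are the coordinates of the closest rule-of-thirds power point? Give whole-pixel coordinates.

Third lines: x ∈ {443, 885}, y ∈ {515, 1029}.
892 is closer to x = 885; 705 is closer to y = 515.
So the nearest intersection is the upper-right power point.

x = 885 px, y = 515 px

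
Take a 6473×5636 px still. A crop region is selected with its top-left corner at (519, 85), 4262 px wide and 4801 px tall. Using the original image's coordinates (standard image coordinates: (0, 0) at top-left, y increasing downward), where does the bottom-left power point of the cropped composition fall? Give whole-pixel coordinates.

One third of the crop width 4262 is 1420.67 px.
One third of the crop height 4801 is 1600.33 px.
The bottom-left point is one-third across and two-thirds down within the crop:
x = 519 + 1 × 1420.67 ≈ 1940; y = 85 + 2 × 1600.33 ≈ 3286.

x = 1940 px, y = 3286 px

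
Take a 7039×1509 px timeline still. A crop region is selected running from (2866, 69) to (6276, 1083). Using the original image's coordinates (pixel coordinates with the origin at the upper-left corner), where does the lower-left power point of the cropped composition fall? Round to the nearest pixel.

Crop width = 6276 − 2866 = 3410 px; one third is 1136.67 px.
Crop height = 1083 − 69 = 1014 px; one third is 338.00 px.
The lower-left point is one-third across and two-thirds down within the crop:
x = 2866 + 1 × 1136.67 ≈ 4003; y = 69 + 2 × 338.00 ≈ 745.

x = 4003 px, y = 745 px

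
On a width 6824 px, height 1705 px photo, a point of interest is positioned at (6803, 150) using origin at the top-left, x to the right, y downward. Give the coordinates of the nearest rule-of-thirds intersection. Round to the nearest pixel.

Third lines: x ∈ {2275, 4549}, y ∈ {568, 1137}.
6803 is closer to x = 4549; 150 is closer to y = 568.
So the nearest intersection is the upper-right power point.

x = 4549 px, y = 568 px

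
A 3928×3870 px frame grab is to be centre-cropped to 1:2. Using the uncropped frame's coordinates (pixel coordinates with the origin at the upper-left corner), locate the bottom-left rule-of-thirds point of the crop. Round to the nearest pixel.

3928/3870 > 1/2, so the 1:2 crop keeps the full height 3870 and trims width to 3870 × 1/2 = 1935.00 px.
Left offset = (3928 − 1935.00)/2 = 996.50 px; top offset = 0.
Bottom-left is one-third across and two-thirds down within the crop:
x = 996.50 + 1 × 1935.00/3 ≈ 1642; y = 0.00 + 2 × 3870.00/3 ≈ 2580.

x = 1642 px, y = 2580 px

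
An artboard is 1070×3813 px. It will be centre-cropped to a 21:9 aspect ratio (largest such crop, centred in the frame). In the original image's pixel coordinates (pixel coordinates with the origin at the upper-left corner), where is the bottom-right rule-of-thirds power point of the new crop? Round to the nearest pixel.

1070/3813 < 21/9, so the 21:9 crop keeps the full width 1070 and trims height to 1070 × 9/21 = 458.57 px.
Top offset = (3813 − 458.57)/2 = 1677.21 px; left offset = 0.
Bottom-right is two-thirds across and two-thirds down within the crop:
x = 0.00 + 2 × 1070.00/3 ≈ 713; y = 1677.21 + 2 × 458.57/3 ≈ 1983.

(713, 1983)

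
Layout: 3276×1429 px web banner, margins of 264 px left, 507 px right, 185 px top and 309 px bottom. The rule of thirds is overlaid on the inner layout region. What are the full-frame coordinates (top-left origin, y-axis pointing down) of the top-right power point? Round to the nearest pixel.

Content width = 3276 − 264 − 507 = 2505 px; content height = 1429 − 185 − 309 = 935 px.
Top-right is two-thirds across and one-third down within the inner layout region.
x = 264 + 2 × 2505/3 = 264 + 1670.00 ≈ 1934
y = 185 + 1 × 935/3 = 185 + 311.67 ≈ 497

(1934, 497)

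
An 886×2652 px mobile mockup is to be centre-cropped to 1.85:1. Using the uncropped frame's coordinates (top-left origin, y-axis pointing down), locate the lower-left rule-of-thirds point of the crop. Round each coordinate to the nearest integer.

886/2652 < 1.85/1, so the 1.85:1 crop keeps the full width 886 and trims height to 886 × 1/1.85 = 478.92 px.
Top offset = (2652 − 478.92)/2 = 1086.54 px; left offset = 0.
Lower-left is one-third across and two-thirds down within the crop:
x = 0.00 + 1 × 886.00/3 ≈ 295; y = 1086.54 + 2 × 478.92/3 ≈ 1406.

x = 295 px, y = 1406 px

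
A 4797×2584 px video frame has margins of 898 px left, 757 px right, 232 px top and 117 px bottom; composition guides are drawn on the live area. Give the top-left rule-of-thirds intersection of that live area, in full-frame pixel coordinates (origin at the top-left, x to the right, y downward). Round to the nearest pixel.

x = 1945 px, y = 977 px

Content width = 4797 − 898 − 757 = 3142 px; content height = 2584 − 232 − 117 = 2235 px.
Top-left is one-third across and one-third down within the live area.
x = 898 + 1 × 3142/3 = 898 + 1047.33 ≈ 1945
y = 232 + 1 × 2235/3 = 232 + 745.00 ≈ 977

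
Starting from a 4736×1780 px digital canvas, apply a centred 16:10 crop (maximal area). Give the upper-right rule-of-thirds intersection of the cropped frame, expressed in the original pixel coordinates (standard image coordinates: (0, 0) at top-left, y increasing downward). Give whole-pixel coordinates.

(2843, 593)

4736/1780 > 16/10, so the 16:10 crop keeps the full height 1780 and trims width to 1780 × 16/10 = 2848.00 px.
Left offset = (4736 − 2848.00)/2 = 944.00 px; top offset = 0.
Upper-right is two-thirds across and one-third down within the crop:
x = 944.00 + 2 × 2848.00/3 ≈ 2843; y = 0.00 + 1 × 1780.00/3 ≈ 593.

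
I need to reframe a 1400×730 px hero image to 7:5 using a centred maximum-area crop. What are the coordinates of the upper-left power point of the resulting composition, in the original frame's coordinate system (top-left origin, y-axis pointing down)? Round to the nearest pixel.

1400/730 > 7/5, so the 7:5 crop keeps the full height 730 and trims width to 730 × 7/5 = 1022.00 px.
Left offset = (1400 − 1022.00)/2 = 189.00 px; top offset = 0.
Upper-left is one-third across and one-third down within the crop:
x = 189.00 + 1 × 1022.00/3 ≈ 530; y = 0.00 + 1 × 730.00/3 ≈ 243.

(530, 243)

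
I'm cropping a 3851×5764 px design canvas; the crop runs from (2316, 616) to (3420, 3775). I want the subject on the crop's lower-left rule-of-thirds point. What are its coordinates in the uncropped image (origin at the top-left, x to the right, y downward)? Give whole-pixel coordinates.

Crop width = 3420 − 2316 = 1104 px; one third is 368.00 px.
Crop height = 3775 − 616 = 3159 px; one third is 1053.00 px.
The lower-left point is one-third across and two-thirds down within the crop:
x = 2316 + 1 × 368.00 ≈ 2684; y = 616 + 2 × 1053.00 ≈ 2722.

(2684, 2722)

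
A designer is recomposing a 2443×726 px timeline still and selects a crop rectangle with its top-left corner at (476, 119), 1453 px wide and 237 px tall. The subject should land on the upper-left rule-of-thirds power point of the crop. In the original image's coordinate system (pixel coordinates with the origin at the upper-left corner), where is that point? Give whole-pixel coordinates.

x = 960 px, y = 198 px

One third of the crop width 1453 is 484.33 px.
One third of the crop height 237 is 79.00 px.
The upper-left point is one-third across and one-third down within the crop:
x = 476 + 1 × 484.33 ≈ 960; y = 119 + 1 × 79.00 ≈ 198.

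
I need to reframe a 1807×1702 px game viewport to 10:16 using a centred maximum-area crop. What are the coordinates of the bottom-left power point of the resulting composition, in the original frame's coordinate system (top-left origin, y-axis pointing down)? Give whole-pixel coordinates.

x = 726 px, y = 1135 px

1807/1702 > 10/16, so the 10:16 crop keeps the full height 1702 and trims width to 1702 × 10/16 = 1063.75 px.
Left offset = (1807 − 1063.75)/2 = 371.62 px; top offset = 0.
Bottom-left is one-third across and two-thirds down within the crop:
x = 371.62 + 1 × 1063.75/3 ≈ 726; y = 0.00 + 2 × 1702.00/3 ≈ 1135.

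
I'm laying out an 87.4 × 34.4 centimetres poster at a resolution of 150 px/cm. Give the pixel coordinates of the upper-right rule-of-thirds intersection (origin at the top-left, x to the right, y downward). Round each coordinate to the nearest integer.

In pixels the canvas is 87.4 × 150 = 13110 wide and 34.4 × 150 = 5160 tall.
The upper-right point is two-thirds across and one-third down:
x = 2 × 13110/3 ≈ 8740; y = 1 × 5160/3 ≈ 1720.

(8740, 1720)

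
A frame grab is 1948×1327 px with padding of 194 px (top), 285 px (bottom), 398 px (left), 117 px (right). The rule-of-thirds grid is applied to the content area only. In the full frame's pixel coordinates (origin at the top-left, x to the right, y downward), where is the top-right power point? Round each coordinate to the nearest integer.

Content width = 1948 − 398 − 117 = 1433 px; content height = 1327 − 194 − 285 = 848 px.
Top-right is two-thirds across and one-third down within the content area.
x = 398 + 2 × 1433/3 = 398 + 955.33 ≈ 1353
y = 194 + 1 × 848/3 = 194 + 282.67 ≈ 477

(1353, 477)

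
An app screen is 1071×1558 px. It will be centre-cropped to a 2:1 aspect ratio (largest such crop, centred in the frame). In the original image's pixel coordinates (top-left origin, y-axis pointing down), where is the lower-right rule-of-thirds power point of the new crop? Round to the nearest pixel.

x = 714 px, y = 868 px

1071/1558 < 2/1, so the 2:1 crop keeps the full width 1071 and trims height to 1071 × 1/2 = 535.50 px.
Top offset = (1558 − 535.50)/2 = 511.25 px; left offset = 0.
Lower-right is two-thirds across and two-thirds down within the crop:
x = 0.00 + 2 × 1071.00/3 ≈ 714; y = 511.25 + 2 × 535.50/3 ≈ 868.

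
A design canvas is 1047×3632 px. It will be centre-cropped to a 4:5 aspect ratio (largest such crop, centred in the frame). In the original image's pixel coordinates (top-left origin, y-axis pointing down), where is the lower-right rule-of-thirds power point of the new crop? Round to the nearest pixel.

1047/3632 < 4/5, so the 4:5 crop keeps the full width 1047 and trims height to 1047 × 5/4 = 1308.75 px.
Top offset = (3632 − 1308.75)/2 = 1161.62 px; left offset = 0.
Lower-right is two-thirds across and two-thirds down within the crop:
x = 0.00 + 2 × 1047.00/3 ≈ 698; y = 1161.62 + 2 × 1308.75/3 ≈ 2034.

(698, 2034)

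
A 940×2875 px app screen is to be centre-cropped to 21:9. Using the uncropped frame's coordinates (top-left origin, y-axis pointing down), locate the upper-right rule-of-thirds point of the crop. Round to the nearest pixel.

(627, 1370)

940/2875 < 21/9, so the 21:9 crop keeps the full width 940 and trims height to 940 × 9/21 = 402.86 px.
Top offset = (2875 − 402.86)/2 = 1236.07 px; left offset = 0.
Upper-right is two-thirds across and one-third down within the crop:
x = 0.00 + 2 × 940.00/3 ≈ 627; y = 1236.07 + 1 × 402.86/3 ≈ 1370.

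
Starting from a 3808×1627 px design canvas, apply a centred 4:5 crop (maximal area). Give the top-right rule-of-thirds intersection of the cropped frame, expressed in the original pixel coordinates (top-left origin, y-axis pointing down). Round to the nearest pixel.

x = 2121 px, y = 542 px

3808/1627 > 4/5, so the 4:5 crop keeps the full height 1627 and trims width to 1627 × 4/5 = 1301.60 px.
Left offset = (3808 − 1301.60)/2 = 1253.20 px; top offset = 0.
Top-right is two-thirds across and one-third down within the crop:
x = 1253.20 + 2 × 1301.60/3 ≈ 2121; y = 0.00 + 1 × 1627.00/3 ≈ 542.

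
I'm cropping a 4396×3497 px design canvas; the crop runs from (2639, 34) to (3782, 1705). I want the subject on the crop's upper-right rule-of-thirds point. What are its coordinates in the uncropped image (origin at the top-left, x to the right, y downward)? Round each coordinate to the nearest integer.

Crop width = 3782 − 2639 = 1143 px; one third is 381.00 px.
Crop height = 1705 − 34 = 1671 px; one third is 557.00 px.
The upper-right point is two-thirds across and one-third down within the crop:
x = 2639 + 2 × 381.00 ≈ 3401; y = 34 + 1 × 557.00 ≈ 591.

(3401, 591)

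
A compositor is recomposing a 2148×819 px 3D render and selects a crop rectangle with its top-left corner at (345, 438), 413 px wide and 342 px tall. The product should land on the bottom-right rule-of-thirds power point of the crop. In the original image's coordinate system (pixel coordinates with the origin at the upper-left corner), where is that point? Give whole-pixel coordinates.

One third of the crop width 413 is 137.67 px.
One third of the crop height 342 is 114.00 px.
The bottom-right point is two-thirds across and two-thirds down within the crop:
x = 345 + 2 × 137.67 ≈ 620; y = 438 + 2 × 114.00 ≈ 666.

(620, 666)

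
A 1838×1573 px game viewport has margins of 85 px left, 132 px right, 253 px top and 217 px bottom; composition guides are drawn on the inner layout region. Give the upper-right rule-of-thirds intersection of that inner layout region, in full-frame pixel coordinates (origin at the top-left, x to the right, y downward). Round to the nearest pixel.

x = 1166 px, y = 621 px

Content width = 1838 − 85 − 132 = 1621 px; content height = 1573 − 253 − 217 = 1103 px.
Upper-right is two-thirds across and one-third down within the inner layout region.
x = 85 + 2 × 1621/3 = 85 + 1080.67 ≈ 1166
y = 253 + 1 × 1103/3 = 253 + 367.67 ≈ 621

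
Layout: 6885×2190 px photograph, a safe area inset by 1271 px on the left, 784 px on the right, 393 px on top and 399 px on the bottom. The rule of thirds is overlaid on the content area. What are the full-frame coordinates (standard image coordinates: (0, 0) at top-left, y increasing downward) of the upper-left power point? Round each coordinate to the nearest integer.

x = 2881 px, y = 859 px

Content width = 6885 − 1271 − 784 = 4830 px; content height = 2190 − 393 − 399 = 1398 px.
Upper-left is one-third across and one-third down within the content area.
x = 1271 + 1 × 4830/3 = 1271 + 1610.00 ≈ 2881
y = 393 + 1 × 1398/3 = 393 + 466.00 ≈ 859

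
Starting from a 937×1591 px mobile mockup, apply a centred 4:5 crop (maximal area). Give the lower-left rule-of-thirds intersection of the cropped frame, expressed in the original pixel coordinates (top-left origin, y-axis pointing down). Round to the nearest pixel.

937/1591 < 4/5, so the 4:5 crop keeps the full width 937 and trims height to 937 × 5/4 = 1171.25 px.
Top offset = (1591 − 1171.25)/2 = 209.88 px; left offset = 0.
Lower-left is one-third across and two-thirds down within the crop:
x = 0.00 + 1 × 937.00/3 ≈ 312; y = 209.88 + 2 × 1171.25/3 ≈ 991.

(312, 991)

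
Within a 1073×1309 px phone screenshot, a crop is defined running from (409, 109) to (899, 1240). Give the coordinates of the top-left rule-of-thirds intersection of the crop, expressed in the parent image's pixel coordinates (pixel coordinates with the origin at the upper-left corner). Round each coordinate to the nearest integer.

Crop width = 899 − 409 = 490 px; one third is 163.33 px.
Crop height = 1240 − 109 = 1131 px; one third is 377.00 px.
The top-left point is one-third across and one-third down within the crop:
x = 409 + 1 × 163.33 ≈ 572; y = 109 + 1 × 377.00 ≈ 486.

x = 572 px, y = 486 px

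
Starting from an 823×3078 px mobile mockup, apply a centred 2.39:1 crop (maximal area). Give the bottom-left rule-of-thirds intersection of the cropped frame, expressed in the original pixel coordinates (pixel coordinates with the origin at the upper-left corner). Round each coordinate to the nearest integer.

(274, 1596)

823/3078 < 2.39/1, so the 2.39:1 crop keeps the full width 823 and trims height to 823 × 1/2.39 = 344.35 px.
Top offset = (3078 − 344.35)/2 = 1366.82 px; left offset = 0.
Bottom-left is one-third across and two-thirds down within the crop:
x = 0.00 + 1 × 823.00/3 ≈ 274; y = 1366.82 + 2 × 344.35/3 ≈ 1596.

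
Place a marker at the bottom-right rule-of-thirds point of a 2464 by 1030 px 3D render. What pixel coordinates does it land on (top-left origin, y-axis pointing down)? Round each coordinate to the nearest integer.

x = 1643 px, y = 687 px

The bottom-right point sits two-thirds of the way across and two-thirds of the way down.
x = 2 × 2464/3 ≈ 1643; y = 2 × 1030/3 ≈ 687.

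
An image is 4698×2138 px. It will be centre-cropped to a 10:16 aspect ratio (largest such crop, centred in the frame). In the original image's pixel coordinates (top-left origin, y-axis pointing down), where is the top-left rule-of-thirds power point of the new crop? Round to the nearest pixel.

x = 2126 px, y = 713 px

4698/2138 > 10/16, so the 10:16 crop keeps the full height 2138 and trims width to 2138 × 10/16 = 1336.25 px.
Left offset = (4698 − 1336.25)/2 = 1680.88 px; top offset = 0.
Top-left is one-third across and one-third down within the crop:
x = 1680.88 + 1 × 1336.25/3 ≈ 2126; y = 0.00 + 1 × 2138.00/3 ≈ 713.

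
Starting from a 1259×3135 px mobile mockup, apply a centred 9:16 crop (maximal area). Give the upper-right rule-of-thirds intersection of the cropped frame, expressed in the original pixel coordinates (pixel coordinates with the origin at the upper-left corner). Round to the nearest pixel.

x = 839 px, y = 1194 px

1259/3135 < 9/16, so the 9:16 crop keeps the full width 1259 and trims height to 1259 × 16/9 = 2238.22 px.
Top offset = (3135 − 2238.22)/2 = 448.39 px; left offset = 0.
Upper-right is two-thirds across and one-third down within the crop:
x = 0.00 + 2 × 1259.00/3 ≈ 839; y = 448.39 + 1 × 2238.22/3 ≈ 1194.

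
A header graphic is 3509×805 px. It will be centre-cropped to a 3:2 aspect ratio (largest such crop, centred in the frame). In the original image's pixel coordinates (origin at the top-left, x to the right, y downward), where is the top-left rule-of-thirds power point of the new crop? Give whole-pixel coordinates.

3509/805 > 3/2, so the 3:2 crop keeps the full height 805 and trims width to 805 × 3/2 = 1207.50 px.
Left offset = (3509 − 1207.50)/2 = 1150.75 px; top offset = 0.
Top-left is one-third across and one-third down within the crop:
x = 1150.75 + 1 × 1207.50/3 ≈ 1553; y = 0.00 + 1 × 805.00/3 ≈ 268.

(1553, 268)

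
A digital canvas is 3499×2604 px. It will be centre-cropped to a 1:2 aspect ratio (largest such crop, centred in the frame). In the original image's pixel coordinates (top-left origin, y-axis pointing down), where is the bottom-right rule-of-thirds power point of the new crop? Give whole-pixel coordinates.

(1967, 1736)

3499/2604 > 1/2, so the 1:2 crop keeps the full height 2604 and trims width to 2604 × 1/2 = 1302.00 px.
Left offset = (3499 − 1302.00)/2 = 1098.50 px; top offset = 0.
Bottom-right is two-thirds across and two-thirds down within the crop:
x = 1098.50 + 2 × 1302.00/3 ≈ 1967; y = 0.00 + 2 × 2604.00/3 ≈ 1736.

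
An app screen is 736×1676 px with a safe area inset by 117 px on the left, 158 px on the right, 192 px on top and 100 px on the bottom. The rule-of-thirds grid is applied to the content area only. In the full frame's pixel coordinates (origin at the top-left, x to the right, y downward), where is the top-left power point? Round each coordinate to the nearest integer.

Content width = 736 − 117 − 158 = 461 px; content height = 1676 − 192 − 100 = 1384 px.
Top-left is one-third across and one-third down within the content area.
x = 117 + 1 × 461/3 = 117 + 153.67 ≈ 271
y = 192 + 1 × 1384/3 = 192 + 461.33 ≈ 653

x = 271 px, y = 653 px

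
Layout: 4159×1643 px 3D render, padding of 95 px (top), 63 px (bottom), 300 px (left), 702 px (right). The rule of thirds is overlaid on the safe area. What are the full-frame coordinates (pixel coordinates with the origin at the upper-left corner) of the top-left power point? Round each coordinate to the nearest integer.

Content width = 4159 − 300 − 702 = 3157 px; content height = 1643 − 95 − 63 = 1485 px.
Top-left is one-third across and one-third down within the safe area.
x = 300 + 1 × 3157/3 = 300 + 1052.33 ≈ 1352
y = 95 + 1 × 1485/3 = 95 + 495.00 ≈ 590

(1352, 590)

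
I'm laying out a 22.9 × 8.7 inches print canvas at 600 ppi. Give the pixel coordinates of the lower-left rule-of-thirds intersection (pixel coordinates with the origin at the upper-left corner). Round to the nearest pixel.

(4580, 3480)

In pixels the canvas is 22.9 × 600 = 13740 wide and 8.7 × 600 = 5220 tall.
The lower-left point is one-third across and two-thirds down:
x = 1 × 13740/3 ≈ 4580; y = 2 × 5220/3 ≈ 3480.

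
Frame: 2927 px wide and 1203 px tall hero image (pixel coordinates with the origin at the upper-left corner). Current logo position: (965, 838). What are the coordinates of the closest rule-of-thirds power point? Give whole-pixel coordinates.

x = 976 px, y = 802 px

Third lines: x ∈ {976, 1951}, y ∈ {401, 802}.
965 is closer to x = 976; 838 is closer to y = 802.
So the nearest intersection is the lower-left power point.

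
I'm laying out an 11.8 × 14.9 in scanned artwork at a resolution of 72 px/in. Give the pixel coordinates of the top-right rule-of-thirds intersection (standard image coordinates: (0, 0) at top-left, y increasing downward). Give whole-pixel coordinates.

In pixels the canvas is 11.8 × 72 = 849.6 wide and 14.9 × 72 = 1072.8 tall.
The top-right point is two-thirds across and one-third down:
x = 2 × 849.6/3 ≈ 566; y = 1 × 1072.8/3 ≈ 358.

(566, 358)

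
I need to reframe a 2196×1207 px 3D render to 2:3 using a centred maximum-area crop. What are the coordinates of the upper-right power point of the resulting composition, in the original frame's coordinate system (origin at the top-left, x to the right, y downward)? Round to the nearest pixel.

x = 1232 px, y = 402 px

2196/1207 > 2/3, so the 2:3 crop keeps the full height 1207 and trims width to 1207 × 2/3 = 804.67 px.
Left offset = (2196 − 804.67)/2 = 695.67 px; top offset = 0.
Upper-right is two-thirds across and one-third down within the crop:
x = 695.67 + 2 × 804.67/3 ≈ 1232; y = 0.00 + 1 × 1207.00/3 ≈ 402.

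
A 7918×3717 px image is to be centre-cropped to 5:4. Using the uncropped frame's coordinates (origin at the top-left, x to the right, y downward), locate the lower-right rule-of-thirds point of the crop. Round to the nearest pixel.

(4733, 2478)

7918/3717 > 5/4, so the 5:4 crop keeps the full height 3717 and trims width to 3717 × 5/4 = 4646.25 px.
Left offset = (7918 − 4646.25)/2 = 1635.88 px; top offset = 0.
Lower-right is two-thirds across and two-thirds down within the crop:
x = 1635.88 + 2 × 4646.25/3 ≈ 4733; y = 0.00 + 2 × 3717.00/3 ≈ 2478.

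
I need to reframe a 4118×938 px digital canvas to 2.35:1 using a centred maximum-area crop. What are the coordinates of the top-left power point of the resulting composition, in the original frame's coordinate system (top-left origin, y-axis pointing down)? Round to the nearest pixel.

(1692, 313)

4118/938 > 2.35/1, so the 2.35:1 crop keeps the full height 938 and trims width to 938 × 2.35/1 = 2204.30 px.
Left offset = (4118 − 2204.30)/2 = 956.85 px; top offset = 0.
Top-left is one-third across and one-third down within the crop:
x = 956.85 + 1 × 2204.30/3 ≈ 1692; y = 0.00 + 1 × 938.00/3 ≈ 313.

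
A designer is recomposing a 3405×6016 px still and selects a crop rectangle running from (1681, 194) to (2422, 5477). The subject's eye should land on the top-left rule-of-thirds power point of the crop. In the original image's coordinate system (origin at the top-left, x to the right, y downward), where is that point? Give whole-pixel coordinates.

Crop width = 2422 − 1681 = 741 px; one third is 247.00 px.
Crop height = 5477 − 194 = 5283 px; one third is 1761.00 px.
The top-left point is one-third across and one-third down within the crop:
x = 1681 + 1 × 247.00 ≈ 1928; y = 194 + 1 × 1761.00 ≈ 1955.

(1928, 1955)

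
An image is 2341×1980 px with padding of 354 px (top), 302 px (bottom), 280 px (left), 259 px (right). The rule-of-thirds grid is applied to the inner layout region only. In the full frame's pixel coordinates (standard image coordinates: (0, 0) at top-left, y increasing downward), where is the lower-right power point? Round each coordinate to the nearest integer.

x = 1481 px, y = 1237 px

Content width = 2341 − 280 − 259 = 1802 px; content height = 1980 − 354 − 302 = 1324 px.
Lower-right is two-thirds across and two-thirds down within the inner layout region.
x = 280 + 2 × 1802/3 = 280 + 1201.33 ≈ 1481
y = 354 + 2 × 1324/3 = 354 + 882.67 ≈ 1237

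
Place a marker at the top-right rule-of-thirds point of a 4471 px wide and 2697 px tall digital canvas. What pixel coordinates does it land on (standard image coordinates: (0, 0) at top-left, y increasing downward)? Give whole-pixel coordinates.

x = 2981 px, y = 899 px

The top-right point sits two-thirds of the way across and one-third of the way down.
x = 2 × 4471/3 ≈ 2981; y = 1 × 2697/3 ≈ 899.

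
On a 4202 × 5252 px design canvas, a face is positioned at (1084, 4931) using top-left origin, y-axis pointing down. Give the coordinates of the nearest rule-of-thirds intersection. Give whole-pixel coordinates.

(1401, 3501)

Third lines: x ∈ {1401, 2801}, y ∈ {1751, 3501}.
1084 is closer to x = 1401; 4931 is closer to y = 3501.
So the nearest intersection is the lower-left power point.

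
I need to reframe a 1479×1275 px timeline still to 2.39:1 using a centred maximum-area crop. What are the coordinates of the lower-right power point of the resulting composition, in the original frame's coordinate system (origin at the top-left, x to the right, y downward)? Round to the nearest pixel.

(986, 741)

1479/1275 < 2.39/1, so the 2.39:1 crop keeps the full width 1479 and trims height to 1479 × 1/2.39 = 618.83 px.
Top offset = (1275 − 618.83)/2 = 328.09 px; left offset = 0.
Lower-right is two-thirds across and two-thirds down within the crop:
x = 0.00 + 2 × 1479.00/3 ≈ 986; y = 328.09 + 2 × 618.83/3 ≈ 741.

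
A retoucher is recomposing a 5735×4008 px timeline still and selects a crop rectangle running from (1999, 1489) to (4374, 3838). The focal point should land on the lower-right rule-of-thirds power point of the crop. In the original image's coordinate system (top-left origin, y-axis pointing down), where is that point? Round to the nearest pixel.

Crop width = 4374 − 1999 = 2375 px; one third is 791.67 px.
Crop height = 3838 − 1489 = 2349 px; one third is 783.00 px.
The lower-right point is two-thirds across and two-thirds down within the crop:
x = 1999 + 2 × 791.67 ≈ 3582; y = 1489 + 2 × 783.00 ≈ 3055.

(3582, 3055)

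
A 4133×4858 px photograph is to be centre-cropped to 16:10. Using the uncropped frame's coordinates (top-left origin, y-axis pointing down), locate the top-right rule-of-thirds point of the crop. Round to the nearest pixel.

(2755, 1998)

4133/4858 < 16/10, so the 16:10 crop keeps the full width 4133 and trims height to 4133 × 10/16 = 2583.12 px.
Top offset = (4858 − 2583.12)/2 = 1137.44 px; left offset = 0.
Top-right is two-thirds across and one-third down within the crop:
x = 0.00 + 2 × 4133.00/3 ≈ 2755; y = 1137.44 + 1 × 2583.12/3 ≈ 1998.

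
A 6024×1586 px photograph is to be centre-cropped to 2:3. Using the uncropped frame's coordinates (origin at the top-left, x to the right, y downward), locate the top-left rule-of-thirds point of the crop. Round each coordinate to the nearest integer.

6024/1586 > 2/3, so the 2:3 crop keeps the full height 1586 and trims width to 1586 × 2/3 = 1057.33 px.
Left offset = (6024 − 1057.33)/2 = 2483.33 px; top offset = 0.
Top-left is one-third across and one-third down within the crop:
x = 2483.33 + 1 × 1057.33/3 ≈ 2836; y = 0.00 + 1 × 1586.00/3 ≈ 529.

(2836, 529)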